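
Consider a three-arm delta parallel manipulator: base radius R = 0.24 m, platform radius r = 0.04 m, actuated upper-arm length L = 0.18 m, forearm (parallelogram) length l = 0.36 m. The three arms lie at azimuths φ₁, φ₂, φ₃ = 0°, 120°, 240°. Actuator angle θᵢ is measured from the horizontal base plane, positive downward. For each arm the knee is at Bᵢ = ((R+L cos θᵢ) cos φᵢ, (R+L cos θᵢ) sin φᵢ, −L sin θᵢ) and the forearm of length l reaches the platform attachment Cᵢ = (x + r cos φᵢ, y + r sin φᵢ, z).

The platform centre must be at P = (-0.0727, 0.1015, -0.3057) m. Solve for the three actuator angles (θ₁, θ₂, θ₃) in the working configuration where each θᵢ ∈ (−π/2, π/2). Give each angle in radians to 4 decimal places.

θ₁ = 1.3092, θ₂ = 0.2618, θ₃ = 1.2219

rotate P by −φ1: (-0.0727, 0.1015, -0.3057)
  e−x'=0.2727;  (l²−L²−(e−x')²−y'²−z²)/2L = -0.2248
  √(A²+B²)=0.4097;  θ1 = -0.8424+2.1516 ≈ 1.3092
rotate P by −φ2: (0.1243, 0.0122, -0.3057)
  A=0.0757, B=-0.3057, C=(l²−L²−A²−y'²−z²)/(2L)=-0.0059
  √(A²+B²)=0.3149;  θ2 = -1.3279+1.5897 ≈ 0.2618
arm 3 (φ=240.0°): x'=-0.0516, y'=-0.1137
  A cos θ + B sin θ = C:  0.2516·cos θ + -0.3057·sin θ = -0.2013
  γ=atan2(-0.3057,0.2516)=-0.8823;  ψ=arccos(-0.5084)=2.1041;  θ3=γ+ψ≈1.2219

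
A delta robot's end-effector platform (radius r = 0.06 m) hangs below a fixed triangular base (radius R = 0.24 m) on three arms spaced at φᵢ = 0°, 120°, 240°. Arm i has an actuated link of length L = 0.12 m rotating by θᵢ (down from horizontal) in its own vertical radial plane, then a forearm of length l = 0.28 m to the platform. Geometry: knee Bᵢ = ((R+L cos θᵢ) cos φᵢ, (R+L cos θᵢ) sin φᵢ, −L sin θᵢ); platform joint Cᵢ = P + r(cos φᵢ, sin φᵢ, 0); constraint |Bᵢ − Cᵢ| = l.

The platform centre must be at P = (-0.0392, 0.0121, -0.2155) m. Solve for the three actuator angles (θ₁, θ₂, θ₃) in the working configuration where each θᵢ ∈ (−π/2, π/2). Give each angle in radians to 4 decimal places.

θ₁ = 1.2221, θ₂ = 0.6983, θ₃ = 0.8724

arm 1 (φ=0.0°): x'=-0.0392, y'=0.0121
  A cos θ + B sin θ = C:  0.2192·cos θ + -0.2155·sin θ = -0.1276
  √(A²+B²)=0.3074;  θ1 = -0.7769+1.9990 ≈ 1.2221
rotate P by −φ2: (0.0301, 0.0279, -0.2155)
  A cos θ + B sin θ = C:  0.1499·cos θ + -0.2155·sin θ = -0.0237
  γ=atan2(-0.2155,0.1499)=-0.9630;  ψ=arccos(-0.0904)=1.6613;  θ2=γ+ψ≈0.6983
rotate P by −φ3: (0.0091, -0.0400, -0.2155)
  A cos θ + B sin θ = C:  0.1709·cos θ + -0.2155·sin θ = -0.0552
  γ=atan2(-0.2155,0.1709)=-0.9004;  ψ=arccos(-0.2006)=1.7727;  θ3=γ+ψ≈0.8724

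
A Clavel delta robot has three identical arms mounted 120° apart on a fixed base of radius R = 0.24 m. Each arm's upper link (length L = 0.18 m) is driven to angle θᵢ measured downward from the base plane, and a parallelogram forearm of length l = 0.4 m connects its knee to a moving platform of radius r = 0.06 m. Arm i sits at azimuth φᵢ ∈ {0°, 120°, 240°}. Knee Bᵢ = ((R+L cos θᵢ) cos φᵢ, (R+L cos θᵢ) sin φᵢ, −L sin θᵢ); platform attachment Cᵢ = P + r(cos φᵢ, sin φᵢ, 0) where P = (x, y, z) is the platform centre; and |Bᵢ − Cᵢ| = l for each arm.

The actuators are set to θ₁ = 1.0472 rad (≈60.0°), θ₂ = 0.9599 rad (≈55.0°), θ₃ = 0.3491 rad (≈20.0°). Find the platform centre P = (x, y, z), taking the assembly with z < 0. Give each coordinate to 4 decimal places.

S1 = (0.2700·cos0.0°, 0.2700·sin0.0°, -0.1559) = (0.2700, 0.0000, -0.1559)
arm 2 at φ=120.0°: ρ2 = 0.2832;  S2 = (-0.1416, 0.2453, -0.1474)
φ3=240.0°: virtual centre (-0.1746, -0.3024, -0.0616), radius l
eliminate P² terms by subtracting sphere 1 from 2 and 3
[-0.8232 0.4906 0.0169]·P = 0.0048;  [-0.8891 -0.6047 0.1886]·P = 0.0285
Cramer: x(z) = -0.0181+0.1100z;  y(z) = -0.0206+0.1502z
sphere 1 gives Az²+Bz+C=0 with A=1.0347, B=0.2422, C=-0.0523;  B²−4AC=0.2751;  roots -0.3705, 0.1364;  negative root z = -0.3705
x = -0.0588, y = -0.0762

(-0.0588, -0.0762, -0.3705)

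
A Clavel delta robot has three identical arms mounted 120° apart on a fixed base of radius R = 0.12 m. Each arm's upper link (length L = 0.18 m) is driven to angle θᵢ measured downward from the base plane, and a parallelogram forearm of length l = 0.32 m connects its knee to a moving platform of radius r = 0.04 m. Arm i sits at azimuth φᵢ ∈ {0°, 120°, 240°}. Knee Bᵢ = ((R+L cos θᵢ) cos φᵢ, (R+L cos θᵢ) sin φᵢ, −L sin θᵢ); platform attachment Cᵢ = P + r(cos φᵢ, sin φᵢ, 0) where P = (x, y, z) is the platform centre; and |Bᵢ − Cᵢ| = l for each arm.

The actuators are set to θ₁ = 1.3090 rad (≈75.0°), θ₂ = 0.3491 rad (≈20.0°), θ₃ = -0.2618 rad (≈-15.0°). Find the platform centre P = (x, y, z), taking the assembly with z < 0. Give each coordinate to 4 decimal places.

arm 1 at φ=0.0°: (R−r)+L cos θ1 = 0.1266;  centre 1 = (0.1266, 0.0000, -0.1739)
arm 2 at φ=120.0°: (R−r)+L cos θ2 = 0.2491;  centre 2 = (-0.1246, 0.2158, -0.0616)
centre 3 = (0.2539·cos240.0°, 0.2539·sin240.0°, 0.0466) = (-0.1269, -0.2199, 0.0466)
|centre ₂|²−|centre ₁|² = 0.0196;  |centre ₃|²−|centre ₁|² = 0.0204
[-0.5023 0.4315 0.2246]·P = 0.0196;  [-0.5070 -0.4397 0.4409]·P = 0.0204
det = 0.4397;  x = -0.0396+0.6574z,  y = -0.0007+0.2447z
sphere 1 gives Az²+Bz+C=0 with A=1.4920, B=0.1289, C=-0.0446;  B²−4AC=0.2825;  roots -0.2213, 0.1349;  negative root z = -0.2213
x = -0.1851, y = -0.0548

(-0.1851, -0.0548, -0.2213)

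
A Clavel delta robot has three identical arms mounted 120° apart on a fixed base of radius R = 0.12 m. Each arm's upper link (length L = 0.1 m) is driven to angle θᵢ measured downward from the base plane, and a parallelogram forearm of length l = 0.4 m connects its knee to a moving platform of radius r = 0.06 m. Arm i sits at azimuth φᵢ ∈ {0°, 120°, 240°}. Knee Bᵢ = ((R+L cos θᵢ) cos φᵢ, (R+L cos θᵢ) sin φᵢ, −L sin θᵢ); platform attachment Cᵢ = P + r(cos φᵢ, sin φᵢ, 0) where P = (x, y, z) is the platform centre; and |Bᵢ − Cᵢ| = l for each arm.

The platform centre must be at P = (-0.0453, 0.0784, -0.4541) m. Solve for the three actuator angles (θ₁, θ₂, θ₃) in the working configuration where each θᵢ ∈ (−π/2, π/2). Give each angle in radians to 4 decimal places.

θ₁ = 1.1350, θ₂ = 0.6115, θ₃ = 1.1348

rotate P by −φ1: (-0.0453, 0.0784, -0.4541)
  e−x'=0.1053;  (l²−L²−(e−x')²−y'²−z²)/2L = -0.3672
  √(A²+B²)=0.4661;  θ1 = -1.3429+2.4779 ≈ 1.1350
rotate P by −φ2: (0.0905, 0.0000, -0.4541)
  A cos θ + B sin θ = C:  -0.0305·cos θ + -0.4541·sin θ = -0.2857
  γ=atan2(-0.4541,-0.0305)=-1.6380;  ψ=arccos(-0.6277)=2.2494;  θ2=γ+ψ≈0.6115
φ3=240.0° → target in arm frame (-0.0452, -0.0784)
  e−x'=0.1052;  (l²−L²−(e−x')²−y'²−z²)/2L = -0.3672
  θ3 = atan2(B,A) + arccos(C/0.4661) = 1.1348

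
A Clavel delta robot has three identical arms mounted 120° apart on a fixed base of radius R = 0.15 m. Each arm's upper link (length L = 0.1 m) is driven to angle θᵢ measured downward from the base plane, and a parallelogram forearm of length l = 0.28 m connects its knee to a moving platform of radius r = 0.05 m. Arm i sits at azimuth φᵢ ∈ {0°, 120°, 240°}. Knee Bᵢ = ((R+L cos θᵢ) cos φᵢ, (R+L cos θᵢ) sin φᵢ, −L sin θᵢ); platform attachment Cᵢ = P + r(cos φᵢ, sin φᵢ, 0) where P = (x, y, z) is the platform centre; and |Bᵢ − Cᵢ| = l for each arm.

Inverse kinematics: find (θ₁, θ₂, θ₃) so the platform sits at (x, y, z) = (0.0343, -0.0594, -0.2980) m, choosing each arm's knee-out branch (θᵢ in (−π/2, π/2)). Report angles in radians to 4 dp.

arm 1 (φ=0.0°): x'=0.0343, y'=-0.0594
  e−x'=0.0657;  (l²−L²−(e−x')²−y'²−z²)/2L = -0.1412
  √(A²+B²)=0.3052;  θ1 = -1.3538+2.0520 ≈ 0.6982
arm 2 (φ=120.0°): x'=-0.0686, y'=0.0000
  e−x'=0.1686;  (l²−L²−(e−x')²−y'²−z²)/2L = -0.2441
  γ=atan2(-0.2980,0.1686)=-1.0559;  ψ=arccos(-0.7130)=2.3646;  θ2=γ+ψ≈1.3087
arm 3 (φ=240.0°): x'=0.0343, y'=0.0594
  e−x'=0.0657;  (l²−L²−(e−x')²−y'²−z²)/2L = -0.1413
  √(A²+B²)=0.3052;  θ3 = -1.3538+2.0520 ≈ 0.6983

θ₁ = 0.6982, θ₂ = 1.3087, θ₃ = 0.6983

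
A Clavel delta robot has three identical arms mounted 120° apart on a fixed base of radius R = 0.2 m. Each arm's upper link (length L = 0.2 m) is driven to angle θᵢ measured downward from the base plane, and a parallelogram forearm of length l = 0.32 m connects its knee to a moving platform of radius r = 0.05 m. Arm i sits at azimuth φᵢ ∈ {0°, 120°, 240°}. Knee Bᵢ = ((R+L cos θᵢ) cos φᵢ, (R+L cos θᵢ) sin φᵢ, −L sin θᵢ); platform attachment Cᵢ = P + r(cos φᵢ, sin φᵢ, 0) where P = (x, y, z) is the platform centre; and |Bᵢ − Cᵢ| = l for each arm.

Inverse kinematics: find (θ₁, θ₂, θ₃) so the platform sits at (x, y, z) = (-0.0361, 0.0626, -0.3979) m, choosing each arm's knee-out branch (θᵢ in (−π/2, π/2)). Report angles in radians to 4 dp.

φ1=0.0° → target in arm frame (-0.0361, 0.0626)
  A cos θ + B sin θ = C:  0.1861·cos θ + -0.3979·sin θ = -0.3362
  γ=atan2(-0.3979,0.1861)=-1.1333;  ψ=arccos(-0.7653)=2.4424;  θ1=γ+ψ≈1.3091
rotate P by −φ2: (0.0723, 0.0000, -0.3979)
  A=0.0777, B=-0.3979, C=(l²−L²−A²−y'²−z²)/(2L)=-0.2549
  √(A²+B²)=0.4054;  θ2 = -1.3779+2.2508 ≈ 0.8729
φ3=240.0° → target in arm frame (-0.0362, -0.0626)
  A=0.1862, B=-0.3979, C=(l²−L²−A²−y'²−z²)/(2L)=-0.3362
  √(A²+B²)=0.4393;  θ3 = -1.1332+2.4425 ≈ 1.3093

θ₁ = 1.3091, θ₂ = 0.8729, θ₃ = 1.3093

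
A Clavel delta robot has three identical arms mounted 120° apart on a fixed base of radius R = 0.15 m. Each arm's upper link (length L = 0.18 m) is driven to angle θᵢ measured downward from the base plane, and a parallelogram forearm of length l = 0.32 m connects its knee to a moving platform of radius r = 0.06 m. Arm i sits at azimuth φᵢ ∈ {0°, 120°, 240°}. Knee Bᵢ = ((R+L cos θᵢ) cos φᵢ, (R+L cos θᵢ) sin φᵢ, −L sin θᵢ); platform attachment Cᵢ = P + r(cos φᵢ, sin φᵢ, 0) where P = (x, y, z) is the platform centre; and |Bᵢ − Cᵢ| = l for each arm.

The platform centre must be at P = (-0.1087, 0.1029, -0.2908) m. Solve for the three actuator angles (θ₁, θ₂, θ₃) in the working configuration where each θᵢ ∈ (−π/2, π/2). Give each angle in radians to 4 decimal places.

φ1=0.0° → target in arm frame (-0.1087, 0.1029)
  A=0.1987, B=-0.2908, C=(l²−L²−A²−y'²−z²)/(2L)=-0.1795
  γ=atan2(-0.2908,0.1987)=-0.9714;  ψ=arccos(-0.5098)=2.1057;  θ1=γ+ψ≈1.1343
φ2=120.0° → target in arm frame (0.1435, 0.0427)
  A cos θ + B sin θ = C:  -0.0535·cos θ + -0.2908·sin θ = -0.0535
  θ2 = atan2(B,A) + arccos(C/0.2957) = 0.0000
arm 3 (φ=240.0°): x'=-0.0348, y'=-0.1456
  A=0.1248, B=-0.2908, C=(l²−L²−A²−y'²−z²)/(2L)=-0.1426
  √(A²+B²)=0.3164;  θ3 = -1.1655+2.0382 ≈ 0.8727

θ₁ = 1.1343, θ₂ = 0.0000, θ₃ = 0.8727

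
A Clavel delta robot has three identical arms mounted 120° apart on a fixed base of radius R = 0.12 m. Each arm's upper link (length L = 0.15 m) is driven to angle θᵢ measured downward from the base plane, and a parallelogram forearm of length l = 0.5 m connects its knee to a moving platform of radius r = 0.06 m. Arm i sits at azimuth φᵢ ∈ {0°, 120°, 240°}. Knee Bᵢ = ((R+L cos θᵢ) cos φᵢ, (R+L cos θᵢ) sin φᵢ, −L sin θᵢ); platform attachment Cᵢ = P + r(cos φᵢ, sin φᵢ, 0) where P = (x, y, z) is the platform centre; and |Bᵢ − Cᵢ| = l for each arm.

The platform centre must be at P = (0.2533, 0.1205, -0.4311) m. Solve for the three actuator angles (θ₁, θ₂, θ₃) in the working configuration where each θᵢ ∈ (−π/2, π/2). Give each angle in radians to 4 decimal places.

θ₁ = -0.3493, θ₂ = 0.5238, θ₃ = 1.0472

arm 1 (φ=0.0°): x'=0.2533, y'=0.1205
  e−x'=-0.1933;  (l²−L²−(e−x')²−y'²−z²)/2L = -0.0341
  θ1 = atan2(B,A) + arccos(C/0.4725) = -0.3493
arm 2 (φ=120.0°): x'=-0.0223, y'=-0.2796
  A cos θ + B sin θ = C:  0.0823·cos θ + -0.4311·sin θ = -0.1443
  √(A²+B²)=0.4389;  θ2 = -1.3822+1.9059 ≈ 0.5238
arm 3 (φ=240.0°): x'=-0.2310, y'=0.1591
  A cos θ + B sin θ = C:  0.2910·cos θ + -0.4311·sin θ = -0.2278
  γ=atan2(-0.4311,0.2910)=-0.9770;  ψ=arccos(-0.4380)=2.0242;  θ3=γ+ψ≈1.0472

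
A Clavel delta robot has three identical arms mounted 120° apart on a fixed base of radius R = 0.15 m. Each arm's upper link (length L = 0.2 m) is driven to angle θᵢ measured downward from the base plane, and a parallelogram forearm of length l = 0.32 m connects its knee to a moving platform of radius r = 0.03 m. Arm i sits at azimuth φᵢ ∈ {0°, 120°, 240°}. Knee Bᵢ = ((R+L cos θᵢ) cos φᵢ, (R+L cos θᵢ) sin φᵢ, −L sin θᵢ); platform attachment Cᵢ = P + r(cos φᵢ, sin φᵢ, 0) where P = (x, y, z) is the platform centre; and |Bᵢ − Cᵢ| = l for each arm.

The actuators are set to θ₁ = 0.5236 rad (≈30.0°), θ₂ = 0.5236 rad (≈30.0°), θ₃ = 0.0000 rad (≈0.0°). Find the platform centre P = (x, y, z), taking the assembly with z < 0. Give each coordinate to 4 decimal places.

(-0.0201, -0.0348, -0.1552)

φ1=0.0°: virtual centre (0.2932, 0.0000, -0.1000), radius l
S2 = (0.2932·cos120.0°, 0.2932·sin120.0°, -0.1000) = (-0.1466, 0.2539, -0.1000)
arm 3 at φ=240.0°: ρ3 = 0.3200;  S3 = (-0.1600, -0.2771, 0.0000)
|S₂|²−|S₁|² = 0.0000;  |S₃|²−|S₁|² = 0.0064
[-0.8796 0.5078 0.0000]·P = 0.0000;  [-0.9064 -0.5543 0.2000]·P = 0.0064
Cramer: x(z) = -0.0034+0.1072z;  y(z) = -0.0060+0.1856z
quadratic in z: (1.0459)z²+(0.1342)z+(-0.0044)=0, √Δ=0.1904 → z ∈ {-0.1552, 0.0269}; z = -0.1552 (taking z<0)
x = -0.0201, y = -0.0348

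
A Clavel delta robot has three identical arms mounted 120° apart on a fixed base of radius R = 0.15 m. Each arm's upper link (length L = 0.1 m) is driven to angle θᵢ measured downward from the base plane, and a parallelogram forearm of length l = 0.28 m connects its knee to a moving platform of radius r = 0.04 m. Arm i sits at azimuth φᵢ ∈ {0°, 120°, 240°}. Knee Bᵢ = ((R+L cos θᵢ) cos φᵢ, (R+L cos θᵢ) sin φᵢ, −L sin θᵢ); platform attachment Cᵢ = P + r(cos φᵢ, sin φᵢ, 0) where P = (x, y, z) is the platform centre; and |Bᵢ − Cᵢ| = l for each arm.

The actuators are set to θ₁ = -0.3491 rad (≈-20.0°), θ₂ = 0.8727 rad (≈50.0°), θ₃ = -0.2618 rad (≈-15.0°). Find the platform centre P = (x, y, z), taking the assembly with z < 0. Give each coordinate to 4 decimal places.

arm 1 at φ=0.0°: e+L cos θ1 = 0.2040;  S1 = (0.2040, 0.0000, 0.0342)
φ2=120.0°: virtual centre (-0.0871, 0.1509, -0.0766), radius l
S3 = (0.2066·cos240.0°, 0.2066·sin240.0°, 0.0259) = (-0.1033, -0.1789, 0.0259)
eliminate P² terms by subtracting sphere 1 from 2 and 3
[-0.5822 0.3019 -0.2216]·P = -0.0065;  [-0.6145 -0.3578 -0.0166]·P = 0.0006
Cramer: x(z) = 0.0055-0.2141z;  y(z) = -0.0110+0.3212z
into |P−S₁|² = l²: 1.1490z² + 0.0095z + -0.0377 = 0;  Δ = 0.1734;  z = -0.1854 or 0.1771 → z<0 root = -0.1854
x = 0.0452, y = -0.0706

(0.0452, -0.0706, -0.1854)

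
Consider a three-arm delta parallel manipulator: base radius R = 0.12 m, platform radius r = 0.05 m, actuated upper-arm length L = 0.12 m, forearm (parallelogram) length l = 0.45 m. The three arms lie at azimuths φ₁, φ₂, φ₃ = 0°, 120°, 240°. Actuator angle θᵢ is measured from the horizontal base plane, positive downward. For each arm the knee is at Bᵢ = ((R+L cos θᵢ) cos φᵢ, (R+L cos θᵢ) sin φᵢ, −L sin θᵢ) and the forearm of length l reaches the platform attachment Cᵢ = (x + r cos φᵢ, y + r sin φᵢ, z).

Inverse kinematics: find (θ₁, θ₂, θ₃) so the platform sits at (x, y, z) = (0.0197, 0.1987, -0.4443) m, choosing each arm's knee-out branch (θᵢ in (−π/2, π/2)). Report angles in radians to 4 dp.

arm 1 (φ=0.0°): x'=0.0197, y'=0.1987
  A cos θ + B sin θ = C:  0.0503·cos θ + -0.4443·sin θ = -0.2138
  √(A²+B²)=0.4471;  θ1 = -1.4581+2.0694 ≈ 0.6113
rotate P by −φ2: (0.1622, -0.1164, -0.4443)
  e−x'=-0.0922;  (l²−L²−(e−x')²−y'²−z²)/2L = -0.1307
  γ=atan2(-0.4443,-0.0922)=-1.7755;  ψ=arccos(-0.2880)=1.8629;  θ2=γ+ψ≈0.0874
arm 3 (φ=240.0°): x'=-0.1819, y'=-0.0823
  A cos θ + B sin θ = C:  0.2519·cos θ + -0.4443·sin θ = -0.3314
  θ3 = atan2(B,A) + arccos(C/0.5108) = 1.2220

θ₁ = 0.6113, θ₂ = 0.0874, θ₃ = 1.2220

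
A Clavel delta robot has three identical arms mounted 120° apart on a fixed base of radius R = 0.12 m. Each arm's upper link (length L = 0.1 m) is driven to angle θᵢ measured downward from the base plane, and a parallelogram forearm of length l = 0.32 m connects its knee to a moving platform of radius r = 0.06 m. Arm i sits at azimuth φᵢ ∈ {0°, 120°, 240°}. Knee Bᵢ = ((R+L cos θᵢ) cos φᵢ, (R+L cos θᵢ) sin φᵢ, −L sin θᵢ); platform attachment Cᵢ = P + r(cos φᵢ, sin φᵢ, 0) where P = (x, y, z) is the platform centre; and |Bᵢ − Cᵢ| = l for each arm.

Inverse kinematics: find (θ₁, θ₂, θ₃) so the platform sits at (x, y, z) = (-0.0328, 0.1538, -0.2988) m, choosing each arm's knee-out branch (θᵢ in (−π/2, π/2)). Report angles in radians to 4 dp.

θ₁ = 0.7857, θ₂ = -0.1747, θ₃ = 1.1346

φ1=0.0° → target in arm frame (-0.0328, 0.1538)
  A=0.0928, B=-0.2988, C=(l²−L²−A²−y'²−z²)/(2L)=-0.1457
  √(A²+B²)=0.3129;  θ1 = -1.2697+2.0553 ≈ 0.7857
rotate P by −φ2: (0.1496, -0.0485, -0.2988)
  e−x'=-0.0896;  (l²−L²−(e−x')²−y'²−z²)/2L = -0.0363
  γ=atan2(-0.2988,-0.0896)=-1.8621;  ψ=arccos(-0.1164)=1.6874;  θ2=γ+ψ≈-0.1747
arm 3 (φ=240.0°): x'=-0.1168, y'=-0.1053
  A=0.1768, B=-0.2988, C=(l²−L²−A²−y'²−z²)/(2L)=-0.1961
  γ=atan2(-0.2988,0.1768)=-1.0365;  ψ=arccos(-0.5649)=2.1711;  θ3=γ+ψ≈1.1346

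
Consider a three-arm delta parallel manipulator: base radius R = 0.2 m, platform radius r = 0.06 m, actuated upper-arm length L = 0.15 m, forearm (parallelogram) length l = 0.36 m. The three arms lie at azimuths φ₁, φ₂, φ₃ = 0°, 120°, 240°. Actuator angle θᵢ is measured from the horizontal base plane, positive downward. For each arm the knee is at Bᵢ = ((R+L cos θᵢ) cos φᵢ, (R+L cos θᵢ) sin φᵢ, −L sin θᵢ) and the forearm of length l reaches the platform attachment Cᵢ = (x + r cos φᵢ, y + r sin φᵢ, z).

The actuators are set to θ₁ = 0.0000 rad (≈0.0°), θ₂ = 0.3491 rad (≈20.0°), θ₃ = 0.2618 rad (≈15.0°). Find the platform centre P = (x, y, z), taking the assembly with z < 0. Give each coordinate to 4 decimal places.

O1 = (0.2900·cos0.0°, 0.2900·sin0.0°, 0.0000) = (0.2900, 0.0000, 0.0000)
O2 = (0.2810·cos120.0°, 0.2810·sin120.0°, -0.0513) = (-0.1405, 0.2433, -0.0513)
φ3=240.0°: virtual centre (-0.1424, -0.2467, -0.0388), radius l
subtract pairs → two planes through P
plane₁₂: -0.8610x+0.4866y+-0.1026z = -0.0025
det = 0.8457;  x = 0.0023+-0.1046z,  y = -0.0011+0.0259z
into |P−O₁|² = l²: 1.0116z² + 0.0601z + -0.0468 = 0;  Δ = 0.1931;  z = -0.2469 or 0.1875 → z<0 root = -0.2469
x = 0.0281, y = -0.0075

(0.0281, -0.0075, -0.2469)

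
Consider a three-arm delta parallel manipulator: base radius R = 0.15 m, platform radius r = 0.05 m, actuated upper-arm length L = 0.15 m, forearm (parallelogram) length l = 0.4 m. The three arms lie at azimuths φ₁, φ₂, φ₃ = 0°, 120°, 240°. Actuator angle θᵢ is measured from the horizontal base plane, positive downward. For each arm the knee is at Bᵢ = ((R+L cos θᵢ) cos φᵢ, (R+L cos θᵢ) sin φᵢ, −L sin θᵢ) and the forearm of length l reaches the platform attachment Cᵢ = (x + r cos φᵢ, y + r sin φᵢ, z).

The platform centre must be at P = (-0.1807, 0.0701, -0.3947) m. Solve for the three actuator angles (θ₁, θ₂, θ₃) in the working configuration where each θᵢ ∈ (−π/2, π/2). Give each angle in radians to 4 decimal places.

arm 1 (φ=0.0°): x'=-0.1807, y'=0.0701
  e−x'=0.2807;  (l²−L²−(e−x')²−y'²−z²)/2L = -0.3400
  √(A²+B²)=0.4843;  θ1 = -0.9526+2.3489 ≈ 1.3963
arm 2 (φ=120.0°): x'=0.1511, y'=0.1214
  e−x'=-0.0511;  (l²−L²−(e−x')²−y'²−z²)/2L = -0.1188
  θ2 = atan2(B,A) + arccos(C/0.3980) = 0.1745
rotate P by −φ3: (0.0296, -0.1915, -0.3947)
  A=0.0704, B=-0.3947, C=(l²−L²−A²−y'²−z²)/(2L)=-0.1998
  γ=atan2(-0.3947,0.0704)=-1.3944;  ψ=arccos(-0.4982)=2.0924;  θ3=γ+ψ≈0.6980

θ₁ = 1.3963, θ₂ = 0.1745, θ₃ = 0.6980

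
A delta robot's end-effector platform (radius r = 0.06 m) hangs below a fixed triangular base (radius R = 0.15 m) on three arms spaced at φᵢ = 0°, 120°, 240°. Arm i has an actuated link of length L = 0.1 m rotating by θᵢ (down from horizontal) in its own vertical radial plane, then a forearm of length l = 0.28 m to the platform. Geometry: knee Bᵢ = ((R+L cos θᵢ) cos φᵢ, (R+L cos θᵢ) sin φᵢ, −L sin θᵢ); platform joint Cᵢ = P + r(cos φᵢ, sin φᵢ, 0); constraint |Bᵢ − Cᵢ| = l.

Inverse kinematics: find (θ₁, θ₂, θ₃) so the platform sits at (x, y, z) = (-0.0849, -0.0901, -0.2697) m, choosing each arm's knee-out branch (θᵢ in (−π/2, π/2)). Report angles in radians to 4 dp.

rotate P by −φ1: (-0.0849, -0.0901, -0.2697)
  e−x'=0.1749;  (l²−L²−(e−x')²−y'²−z²)/2L = -0.2152
  √(A²+B²)=0.3214;  θ1 = -0.9955+2.3044 ≈ 1.3089
rotate P by −φ2: (-0.0356, 0.1186, -0.2697)
  e−x'=0.1256;  (l²−L²−(e−x')²−y'²−z²)/2L = -0.1708
  √(A²+B²)=0.2975;  θ2 = -1.1350+2.1825 ≈ 1.0475
φ3=240.0° → target in arm frame (0.1205, -0.0285)
  A=-0.0305, B=-0.2697, C=(l²−L²−A²−y'²−z²)/(2L)=-0.0304
  θ3 = atan2(B,A) + arccos(C/0.2714) = -0.0003

θ₁ = 1.3089, θ₂ = 1.0475, θ₃ = -0.0003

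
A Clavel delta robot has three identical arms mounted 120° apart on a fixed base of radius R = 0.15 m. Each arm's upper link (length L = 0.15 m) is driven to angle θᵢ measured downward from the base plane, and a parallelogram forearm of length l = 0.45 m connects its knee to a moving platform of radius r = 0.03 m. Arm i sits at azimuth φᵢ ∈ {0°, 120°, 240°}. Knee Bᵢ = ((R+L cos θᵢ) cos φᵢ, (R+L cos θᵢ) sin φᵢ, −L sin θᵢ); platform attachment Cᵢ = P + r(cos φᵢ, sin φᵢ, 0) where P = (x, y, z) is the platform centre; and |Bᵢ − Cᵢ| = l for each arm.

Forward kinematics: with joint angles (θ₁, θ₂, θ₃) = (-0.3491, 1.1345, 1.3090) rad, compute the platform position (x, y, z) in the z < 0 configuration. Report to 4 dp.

S1 = (0.2610·cos0.0°, 0.2610·sin0.0°, 0.0513) = (0.2610, 0.0000, 0.0513)
arm 2 at φ=120.0°: (R−r)+L cos θ2 = 0.1834;  S2 = (-0.0917, 0.1588, -0.1359)
arm 3 at φ=240.0°: (R−r)+L cos θ3 = 0.1588;  S3 = (-0.0794, -0.1375, -0.1449)
|S₂|²−|S₁|² = -0.0186;  |S₃|²−|S₁|² = -0.0245
[-0.7053 0.3176 -0.3745]·P = -0.0186;  [-0.6807 -0.2751 -0.3924]·P = -0.0245
Cramer: x(z) = 0.0315-0.5549z;  y(z) = 0.0113-0.0532z
sphere 1 gives Az²+Bz+C=0 with A=1.3108, B=0.1509, C=-0.1471;  B²−4AC=0.7939;  roots -0.3974, 0.2823;  negative root z = -0.3974
x = 0.2520, y = 0.0324

(0.2520, 0.0324, -0.3974)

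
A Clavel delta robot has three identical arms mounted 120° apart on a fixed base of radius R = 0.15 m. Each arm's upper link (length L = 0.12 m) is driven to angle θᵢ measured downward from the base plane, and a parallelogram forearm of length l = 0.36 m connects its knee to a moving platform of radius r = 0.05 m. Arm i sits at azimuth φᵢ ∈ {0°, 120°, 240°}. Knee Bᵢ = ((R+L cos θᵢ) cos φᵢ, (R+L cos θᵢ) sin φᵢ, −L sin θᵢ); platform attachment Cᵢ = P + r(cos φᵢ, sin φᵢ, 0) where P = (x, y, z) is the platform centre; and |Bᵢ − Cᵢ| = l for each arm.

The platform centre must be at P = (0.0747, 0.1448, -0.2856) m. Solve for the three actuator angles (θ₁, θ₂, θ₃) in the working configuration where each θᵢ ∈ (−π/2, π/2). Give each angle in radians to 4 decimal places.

θ₁ = -0.0873, θ₂ = -0.1741, θ₃ = 1.1344

rotate P by −φ1: (0.0747, 0.1448, -0.2856)
  e−x'=0.0253;  (l²−L²−(e−x')²−y'²−z²)/2L = 0.0501
  √(A²+B²)=0.2867;  θ1 = -1.4824+1.3951 ≈ -0.0873
φ2=120.0° → target in arm frame (0.0881, -0.1371)
  A cos θ + B sin θ = C:  0.0119·cos θ + -0.2856·sin θ = 0.0612
  γ=atan2(-0.2856,0.0119)=-1.5290;  ψ=arccos(0.2142)=1.3549;  θ2=γ+ψ≈-0.1741
arm 3 (φ=240.0°): x'=-0.1628, y'=-0.0077
  e−x'=0.2628;  (l²−L²−(e−x')²−y'²−z²)/2L = -0.1478
  θ3 = atan2(B,A) + arccos(C/0.3881) = 1.1344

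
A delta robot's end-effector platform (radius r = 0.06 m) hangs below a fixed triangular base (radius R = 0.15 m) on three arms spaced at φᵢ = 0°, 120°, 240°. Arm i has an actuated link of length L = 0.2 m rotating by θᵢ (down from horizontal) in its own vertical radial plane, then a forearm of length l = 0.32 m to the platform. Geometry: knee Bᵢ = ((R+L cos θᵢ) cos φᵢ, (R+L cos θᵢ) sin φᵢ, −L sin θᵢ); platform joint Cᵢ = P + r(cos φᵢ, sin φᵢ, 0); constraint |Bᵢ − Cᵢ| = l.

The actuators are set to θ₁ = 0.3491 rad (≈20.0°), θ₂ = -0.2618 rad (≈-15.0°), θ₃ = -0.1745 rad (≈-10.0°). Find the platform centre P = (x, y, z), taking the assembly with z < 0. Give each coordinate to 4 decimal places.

(-0.0361, 0.0039, -0.1300)

φ1=0.0°: virtual centre (0.2779, 0.0000, -0.0684), radius l
arm 2 at φ=120.0°: e+L cos θ2 = 0.2832;  S2 = (-0.1416, 0.2452, 0.0518)
φ3=240.0°: virtual centre (-0.1435, -0.2485, 0.0347), radius l
eliminate P² terms by subtracting sphere 1 from 2 and 3
plane₁₂: -0.8391x+0.4905y+0.2403z = 0.0009
Cramer: x(z) = -0.0015+0.2657z;  y(z) = -0.0007-0.0355z
sphere 1 gives Az²+Bz+C=0 with A=1.0718, B=-0.0116, C=-0.0196;  B²−4AC=0.0843;  roots -0.1300, 0.1408;  negative root z = -0.1300
x = -0.0361, y = 0.0039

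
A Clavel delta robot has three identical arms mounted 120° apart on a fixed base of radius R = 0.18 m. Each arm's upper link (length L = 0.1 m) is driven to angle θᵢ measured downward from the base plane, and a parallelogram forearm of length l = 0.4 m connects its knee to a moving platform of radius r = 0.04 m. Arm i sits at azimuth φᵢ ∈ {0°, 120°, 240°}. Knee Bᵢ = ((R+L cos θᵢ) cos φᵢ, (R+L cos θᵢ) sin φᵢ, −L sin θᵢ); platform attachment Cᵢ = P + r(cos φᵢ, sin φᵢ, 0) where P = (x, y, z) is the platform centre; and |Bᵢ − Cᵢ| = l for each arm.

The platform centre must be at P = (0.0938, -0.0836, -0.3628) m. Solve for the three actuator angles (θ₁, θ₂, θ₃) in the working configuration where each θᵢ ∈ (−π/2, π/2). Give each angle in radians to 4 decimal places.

rotate P by −φ1: (0.0938, -0.0836, -0.3628)
  e−x'=0.0462;  (l²−L²−(e−x')²−y'²−z²)/2L = 0.0463
  γ=atan2(-0.3628,0.0462)=-1.4441;  ψ=arccos(0.1265)=1.4440;  θ1=γ+ψ≈-0.0002
φ2=120.0° → target in arm frame (-0.1193, -0.0394)
  A cos θ + B sin θ = C:  0.2593·cos θ + -0.3628·sin θ = -0.2521
  θ2 = atan2(B,A) + arccos(C/0.4459) = 1.2213
rotate P by −φ3: (0.0255, 0.1230, -0.3628)
  A cos θ + B sin θ = C:  0.1145·cos θ + -0.3628·sin θ = -0.0494
  γ=atan2(-0.3628,0.1145)=-1.2651;  ψ=arccos(-0.1297)=1.7009;  θ3=γ+ψ≈0.4358

θ₁ = -0.0002, θ₂ = 1.2213, θ₃ = 0.4358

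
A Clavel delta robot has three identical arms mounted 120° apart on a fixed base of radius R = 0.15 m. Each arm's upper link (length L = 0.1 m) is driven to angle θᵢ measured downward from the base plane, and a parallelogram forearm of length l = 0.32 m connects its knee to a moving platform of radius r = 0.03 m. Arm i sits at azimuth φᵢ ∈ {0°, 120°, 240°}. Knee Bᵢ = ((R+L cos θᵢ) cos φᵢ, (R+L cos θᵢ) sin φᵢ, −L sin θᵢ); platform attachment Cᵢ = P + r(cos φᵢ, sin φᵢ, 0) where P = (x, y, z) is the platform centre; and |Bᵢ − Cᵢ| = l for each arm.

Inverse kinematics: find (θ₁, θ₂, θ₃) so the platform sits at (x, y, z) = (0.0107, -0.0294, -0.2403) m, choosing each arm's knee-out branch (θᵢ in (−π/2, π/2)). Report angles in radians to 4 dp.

θ₁ = 0.0003, θ₂ = 0.3495, θ₃ = -0.0876

rotate P by −φ1: (0.0107, -0.0294, -0.2403)
  A=0.1093, B=-0.2403, C=(l²−L²−A²−y'²−z²)/(2L)=0.1092
  √(A²+B²)=0.2640;  θ1 = -1.1439+1.1442 ≈ 0.0003
φ2=120.0° → target in arm frame (-0.0308, 0.0054)
  A=0.1508, B=-0.2403, C=(l²−L²−A²−y'²−z²)/(2L)=0.0594
  θ2 = atan2(B,A) + arccos(C/0.2837) = 0.3495
arm 3 (φ=240.0°): x'=0.0201, y'=0.0240
  A cos θ + B sin θ = C:  0.0999·cos θ + -0.2403·sin θ = 0.1205
  γ=atan2(-0.2403,0.0999)=-1.1768;  ψ=arccos(0.4631)=1.0893;  θ3=γ+ψ≈-0.0876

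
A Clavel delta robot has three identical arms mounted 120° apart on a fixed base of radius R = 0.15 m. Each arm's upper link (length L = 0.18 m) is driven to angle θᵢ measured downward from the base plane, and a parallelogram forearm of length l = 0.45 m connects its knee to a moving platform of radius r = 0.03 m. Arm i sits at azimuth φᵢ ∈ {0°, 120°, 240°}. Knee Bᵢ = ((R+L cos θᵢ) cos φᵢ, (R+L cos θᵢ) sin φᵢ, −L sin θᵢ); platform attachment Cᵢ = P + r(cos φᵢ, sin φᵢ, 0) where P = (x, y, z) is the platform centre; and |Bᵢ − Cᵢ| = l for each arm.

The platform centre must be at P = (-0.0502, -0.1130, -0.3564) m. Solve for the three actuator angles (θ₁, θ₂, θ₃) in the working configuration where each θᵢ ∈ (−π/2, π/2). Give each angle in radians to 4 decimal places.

θ₁ = 0.4361, θ₂ = 0.5237, θ₃ = -0.3492

rotate P by −φ1: (-0.0502, -0.1130, -0.3564)
  A cos θ + B sin θ = C:  0.1702·cos θ + -0.3564·sin θ = 0.0037
  √(A²+B²)=0.3950;  θ1 = -1.1253+1.5614 ≈ 0.4361
arm 2 (φ=120.0°): x'=-0.0728, y'=0.1000
  A cos θ + B sin θ = C:  0.1928·cos θ + -0.3564·sin θ = -0.0113
  √(A²+B²)=0.4052;  θ2 = -1.0750+1.5987 ≈ 0.5237
φ3=240.0° → target in arm frame (0.1230, 0.0130)
  A=-0.0030, B=-0.3564, C=(l²−L²−A²−y'²−z²)/(2L)=0.1192
  θ3 = atan2(B,A) + arccos(C/0.3564) = -0.3492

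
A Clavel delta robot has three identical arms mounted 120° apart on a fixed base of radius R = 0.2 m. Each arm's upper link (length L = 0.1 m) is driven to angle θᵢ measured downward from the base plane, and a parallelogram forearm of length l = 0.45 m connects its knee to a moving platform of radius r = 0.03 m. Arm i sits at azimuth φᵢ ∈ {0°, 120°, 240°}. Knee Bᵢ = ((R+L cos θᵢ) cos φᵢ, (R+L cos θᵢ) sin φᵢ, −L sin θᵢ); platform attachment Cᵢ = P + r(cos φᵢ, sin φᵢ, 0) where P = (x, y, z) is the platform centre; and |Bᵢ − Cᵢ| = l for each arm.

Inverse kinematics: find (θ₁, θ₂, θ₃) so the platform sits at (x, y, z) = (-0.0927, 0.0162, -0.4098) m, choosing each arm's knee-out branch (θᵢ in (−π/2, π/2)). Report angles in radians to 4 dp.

φ1=0.0° → target in arm frame (-0.0927, 0.0162)
  A=0.2627, B=-0.4098, C=(l²−L²−A²−y'²−z²)/(2L)=-0.2235
  √(A²+B²)=0.4868;  θ1 = -1.0007+2.0479 ≈ 1.0472
rotate P by −φ2: (0.0604, 0.0722, -0.4098)
  A cos θ + B sin θ = C:  0.1096·cos θ + -0.4098·sin θ = 0.0367
  θ2 = atan2(B,A) + arccos(C/0.4242) = 0.1748
rotate P by −φ3: (0.0323, -0.0884, -0.4098)
  A=0.1377, B=-0.4098, C=(l²−L²−A²−y'²−z²)/(2L)=-0.0110
  γ=atan2(-0.4098,0.1377)=-1.2467;  ψ=arccos(-0.0255)=1.5963;  θ3=γ+ψ≈0.3496

θ₁ = 1.0472, θ₂ = 0.1748, θ₃ = 0.3496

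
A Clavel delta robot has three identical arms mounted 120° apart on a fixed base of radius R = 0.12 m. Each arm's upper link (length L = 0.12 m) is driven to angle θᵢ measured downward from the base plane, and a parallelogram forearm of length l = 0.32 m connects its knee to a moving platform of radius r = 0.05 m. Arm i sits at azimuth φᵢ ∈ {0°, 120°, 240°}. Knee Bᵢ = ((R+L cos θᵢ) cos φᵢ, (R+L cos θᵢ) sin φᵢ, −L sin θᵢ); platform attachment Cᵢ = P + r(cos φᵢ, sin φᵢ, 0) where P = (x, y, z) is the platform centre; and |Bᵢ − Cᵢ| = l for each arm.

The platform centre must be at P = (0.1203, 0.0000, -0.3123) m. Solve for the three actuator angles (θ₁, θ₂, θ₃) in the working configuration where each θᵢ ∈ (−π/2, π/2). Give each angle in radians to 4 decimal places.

rotate P by −φ1: (0.1203, 0.0000, -0.3123)
  A=-0.0503, B=-0.3123, C=(l²−L²−A²−y'²−z²)/(2L)=-0.0503
  √(A²+B²)=0.3163;  θ1 = -1.7305+1.7303 ≈ -0.0001
rotate P by −φ2: (-0.0601, -0.1042, -0.3123)
  A=0.1301, B=-0.3123, C=(l²−L²−A²−y'²−z²)/(2L)=-0.1555
  θ2 = atan2(B,A) + arccos(C/0.3383) = 0.8725
φ3=240.0° → target in arm frame (-0.0602, 0.1042)
  e−x'=0.1302;  (l²−L²−(e−x')²−y'²−z²)/2L = -0.1555
  √(A²+B²)=0.3383;  θ3 = -1.1759+2.0484 ≈ 0.8725

θ₁ = -0.0001, θ₂ = 0.8725, θ₃ = 0.8725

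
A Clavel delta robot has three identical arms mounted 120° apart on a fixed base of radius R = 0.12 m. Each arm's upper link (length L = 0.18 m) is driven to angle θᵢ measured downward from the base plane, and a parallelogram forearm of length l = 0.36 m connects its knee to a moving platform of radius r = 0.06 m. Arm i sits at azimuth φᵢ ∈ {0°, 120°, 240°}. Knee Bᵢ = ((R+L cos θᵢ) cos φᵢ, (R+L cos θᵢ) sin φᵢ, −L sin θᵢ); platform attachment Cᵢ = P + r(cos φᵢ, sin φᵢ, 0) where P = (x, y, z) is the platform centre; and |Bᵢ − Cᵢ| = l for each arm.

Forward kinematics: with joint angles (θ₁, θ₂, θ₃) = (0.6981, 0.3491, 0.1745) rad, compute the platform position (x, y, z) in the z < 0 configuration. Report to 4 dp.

(-0.0816, -0.0260, -0.3411)

centre 1 = (0.1979·cos0.0°, 0.1979·sin0.0°, -0.1157) = (0.1979, 0.0000, -0.1157)
arm 2 at φ=120.0°: e+L cos θ2 = 0.2291;  centre 2 = (-0.1146, 0.1984, -0.0616)
φ3=240.0°: virtual centre (-0.1186, -0.2055, -0.0313), radius l
eliminate P² terms by subtracting sphere 1 from 2 and 3
plane₁₂: -0.6249x+0.3969y+0.1083z = 0.0038
det = 0.5081;  x = -0.0067+0.2195z,  y = -0.0011+0.0729z
sphere 1 gives Az²+Bz+C=0 with A=1.0535, B=0.1414, C=-0.0743;  B²−4AC=0.3333;  roots -0.3411, 0.2069;  negative root z = -0.3411
x = -0.0816, y = -0.0260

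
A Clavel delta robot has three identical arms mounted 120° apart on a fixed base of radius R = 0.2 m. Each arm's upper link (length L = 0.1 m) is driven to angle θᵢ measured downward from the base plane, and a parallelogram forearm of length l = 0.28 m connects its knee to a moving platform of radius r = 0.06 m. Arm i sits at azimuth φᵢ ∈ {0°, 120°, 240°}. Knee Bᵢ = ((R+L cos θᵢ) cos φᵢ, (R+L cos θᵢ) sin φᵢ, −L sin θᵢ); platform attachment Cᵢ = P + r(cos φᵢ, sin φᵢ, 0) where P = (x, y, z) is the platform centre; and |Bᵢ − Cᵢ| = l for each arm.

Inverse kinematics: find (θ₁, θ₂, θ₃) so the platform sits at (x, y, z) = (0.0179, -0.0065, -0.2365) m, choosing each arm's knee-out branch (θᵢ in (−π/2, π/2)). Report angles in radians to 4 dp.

φ1=0.0° → target in arm frame (0.0179, -0.0065)
  A=0.1221, B=-0.2365, C=(l²−L²−A²−y'²−z²)/(2L)=-0.0124
  θ1 = atan2(B,A) + arccos(C/0.2662) = 0.5232
φ2=120.0° → target in arm frame (-0.0146, -0.0123)
  A cos θ + B sin θ = C:  0.1546·cos θ + -0.2365·sin θ = -0.0579
  √(A²+B²)=0.2825;  θ2 = -0.9919+1.7771 ≈ 0.7852
φ3=240.0° → target in arm frame (-0.0033, 0.0188)
  A cos θ + B sin θ = C:  0.1433·cos θ + -0.2365·sin θ = -0.0421
  √(A²+B²)=0.2765;  θ3 = -1.0260+1.7237 ≈ 0.6977

θ₁ = 0.5232, θ₂ = 0.7852, θ₃ = 0.6977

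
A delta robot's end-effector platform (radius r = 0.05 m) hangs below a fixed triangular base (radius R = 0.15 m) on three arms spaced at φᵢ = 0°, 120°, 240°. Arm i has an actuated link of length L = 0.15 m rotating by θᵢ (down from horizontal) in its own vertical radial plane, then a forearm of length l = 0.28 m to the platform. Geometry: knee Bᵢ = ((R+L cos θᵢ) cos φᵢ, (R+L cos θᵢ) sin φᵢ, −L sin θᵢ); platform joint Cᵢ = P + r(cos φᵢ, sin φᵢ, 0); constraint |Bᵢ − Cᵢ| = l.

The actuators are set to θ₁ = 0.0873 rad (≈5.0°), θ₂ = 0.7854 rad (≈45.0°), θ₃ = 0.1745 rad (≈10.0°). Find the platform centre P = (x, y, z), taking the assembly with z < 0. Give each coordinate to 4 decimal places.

arm 1 at φ=0.0°: ρ1 = 0.2494;  O1 = (0.2494, 0.0000, -0.0131)
arm 2 at φ=120.0°: ρ2 = 0.2061;  O2 = (-0.1030, 0.1785, -0.1061)
O3 = (0.2477·cos240.0°, 0.2477·sin240.0°, -0.0260) = (-0.1239, -0.2145, -0.0260)
|O₂|²−|O₁|² = -0.0087;  |O₃|²−|O₁|² = -0.0003
linear system: -0.7049x+0.3569y = -0.0087−-0.1860z; -0.7466x+-0.4291y = -0.0003−-0.0259z
det = 0.5689;  x = 0.0068+-0.1565z,  y = -0.0110+0.2119z
quadratic in z: (1.0694)z²+(0.0975)z+(-0.0192)=0, √Δ=0.3028 → z ∈ {-0.1872, 0.0960}; z = -0.1872 (taking z<0)
x = 0.0361, y = -0.0506

(0.0361, -0.0506, -0.1872)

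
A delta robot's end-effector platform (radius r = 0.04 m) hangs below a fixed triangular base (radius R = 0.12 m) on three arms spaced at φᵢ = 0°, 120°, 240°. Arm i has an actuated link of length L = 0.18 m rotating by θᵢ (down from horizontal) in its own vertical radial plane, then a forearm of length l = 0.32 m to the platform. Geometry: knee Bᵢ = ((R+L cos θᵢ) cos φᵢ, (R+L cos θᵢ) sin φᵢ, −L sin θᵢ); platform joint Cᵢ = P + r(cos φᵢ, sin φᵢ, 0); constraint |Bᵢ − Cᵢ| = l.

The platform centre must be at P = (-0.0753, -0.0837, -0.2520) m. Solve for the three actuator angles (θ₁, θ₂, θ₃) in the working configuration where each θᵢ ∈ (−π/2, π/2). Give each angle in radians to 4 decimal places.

arm 1 (φ=0.0°): x'=-0.0753, y'=-0.0837
  A cos θ + B sin θ = C:  0.1553·cos θ + -0.2520·sin θ = -0.0684
  γ=atan2(-0.2520,0.1553)=-1.0185;  ψ=arccos(-0.2311)=1.8040;  θ1=γ+ψ≈0.7855
φ2=120.0° → target in arm frame (-0.0348, 0.1071)
  A=0.1148, B=-0.2520, C=(l²−L²−A²−y'²−z²)/(2L)=-0.0504
  θ2 = atan2(B,A) + arccos(C/0.2769) = 0.6107
φ3=240.0° → target in arm frame (0.1101, -0.0234)
  e−x'=-0.0301;  (l²−L²−(e−x')²−y'²−z²)/2L = 0.0140
  γ=atan2(-0.2520,-0.0301)=-1.6898;  ψ=arccos(0.0552)=1.5156;  θ3=γ+ψ≈-0.1742

θ₁ = 0.7855, θ₂ = 0.6107, θ₃ = -0.1742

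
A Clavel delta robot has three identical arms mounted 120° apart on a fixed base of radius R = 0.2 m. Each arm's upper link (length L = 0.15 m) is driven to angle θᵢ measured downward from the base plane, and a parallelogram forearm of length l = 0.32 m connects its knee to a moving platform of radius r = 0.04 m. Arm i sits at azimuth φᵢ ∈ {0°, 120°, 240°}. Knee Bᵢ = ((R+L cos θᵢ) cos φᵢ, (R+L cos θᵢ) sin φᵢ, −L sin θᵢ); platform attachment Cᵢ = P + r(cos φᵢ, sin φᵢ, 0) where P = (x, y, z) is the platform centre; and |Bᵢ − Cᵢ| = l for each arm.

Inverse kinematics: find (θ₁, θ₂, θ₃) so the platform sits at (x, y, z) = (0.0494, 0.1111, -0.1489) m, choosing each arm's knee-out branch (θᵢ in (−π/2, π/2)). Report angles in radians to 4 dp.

θ₁ = 0.0006, θ₂ = -0.3493, θ₃ = 1.3091

φ1=0.0° → target in arm frame (0.0494, 0.1111)
  e−x'=0.1106;  (l²−L²−(e−x')²−y'²−z²)/2L = 0.1105
  √(A²+B²)=0.1855;  θ1 = -0.9319+0.9325 ≈ 0.0006
arm 2 (φ=120.0°): x'=0.0715, y'=-0.0983
  A cos θ + B sin θ = C:  0.0885·cos θ + -0.1489·sin θ = 0.1341
  √(A²+B²)=0.1732;  θ2 = -1.0346+0.6853 ≈ -0.3493
rotate P by −φ3: (-0.1209, -0.0128, -0.1489)
  A=0.2809, B=-0.1489, C=(l²−L²−A²−y'²−z²)/(2L)=-0.0712
  θ3 = atan2(B,A) + arccos(C/0.3179) = 1.3091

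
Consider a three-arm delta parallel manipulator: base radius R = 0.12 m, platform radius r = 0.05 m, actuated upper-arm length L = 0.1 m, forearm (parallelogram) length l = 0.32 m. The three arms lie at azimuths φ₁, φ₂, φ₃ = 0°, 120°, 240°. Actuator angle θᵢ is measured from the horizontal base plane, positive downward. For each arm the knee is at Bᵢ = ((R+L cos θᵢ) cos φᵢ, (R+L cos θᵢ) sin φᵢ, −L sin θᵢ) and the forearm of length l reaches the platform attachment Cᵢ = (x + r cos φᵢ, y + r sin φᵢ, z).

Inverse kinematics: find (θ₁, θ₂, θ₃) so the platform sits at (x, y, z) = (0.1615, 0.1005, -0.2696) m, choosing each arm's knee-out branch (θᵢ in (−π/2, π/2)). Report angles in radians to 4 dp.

θ₁ = -0.3490, θ₂ = 0.6108, θ₃ = 1.3965

rotate P by −φ1: (0.1615, 0.1005, -0.2696)
  e−x'=-0.0915;  (l²−L²−(e−x')²−y'²−z²)/2L = 0.0062
  √(A²+B²)=0.2847;  θ1 = -1.8980+1.5490 ≈ -0.3490
φ2=120.0° → target in arm frame (0.0063, -0.1901)
  A cos θ + B sin θ = C:  0.0637·cos θ + -0.2696·sin θ = -0.1024
  √(A²+B²)=0.2770;  θ2 = -1.3387+1.9495 ≈ 0.6108
rotate P by −φ3: (-0.1678, 0.0896, -0.2696)
  A=0.2378, B=-0.2696, C=(l²−L²−A²−y'²−z²)/(2L)=-0.2243
  θ3 = atan2(B,A) + arccos(C/0.3595) = 1.3965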